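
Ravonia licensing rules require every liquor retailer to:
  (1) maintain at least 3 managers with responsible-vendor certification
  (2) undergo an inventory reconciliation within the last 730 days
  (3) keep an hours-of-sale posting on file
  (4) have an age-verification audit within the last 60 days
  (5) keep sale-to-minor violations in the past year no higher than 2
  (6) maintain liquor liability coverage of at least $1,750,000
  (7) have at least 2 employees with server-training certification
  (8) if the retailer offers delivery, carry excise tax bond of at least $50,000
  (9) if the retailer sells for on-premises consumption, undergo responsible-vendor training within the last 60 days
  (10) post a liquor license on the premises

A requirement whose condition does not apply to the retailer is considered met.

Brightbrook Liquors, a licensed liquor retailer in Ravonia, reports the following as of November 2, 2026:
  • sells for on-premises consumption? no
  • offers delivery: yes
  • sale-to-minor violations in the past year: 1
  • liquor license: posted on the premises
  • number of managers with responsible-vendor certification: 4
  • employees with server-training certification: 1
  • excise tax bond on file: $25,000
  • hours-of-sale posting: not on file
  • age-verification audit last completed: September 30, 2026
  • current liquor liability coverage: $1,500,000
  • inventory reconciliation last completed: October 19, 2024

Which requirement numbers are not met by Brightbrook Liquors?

1. managers with responsible-vendor certification 4 ≥ 3 → met
2. inventory reconciliation 744 days ago vs limit 730 → not met
3. hours-of-sale posting absent → not met
4. age-verification audit 33 days ago vs limit 60 → met
5. sale-to-minor violations in the past year 1 ≤ 2 → met
6. liquor liability coverage $1,500,000 < $1,750,000 → not met
7. employees with server-training certification 1 < 2 → not met
8. condition 'offers delivery' holds; excise tax bond $25,000 < $50,000 → not met
9. condition 'sells for on-premises consumption' does not hold → requirement n/a → met
10. liquor license present → met
Not met: 2, 3, 6, 7, 8

2, 3, 6, 7, 8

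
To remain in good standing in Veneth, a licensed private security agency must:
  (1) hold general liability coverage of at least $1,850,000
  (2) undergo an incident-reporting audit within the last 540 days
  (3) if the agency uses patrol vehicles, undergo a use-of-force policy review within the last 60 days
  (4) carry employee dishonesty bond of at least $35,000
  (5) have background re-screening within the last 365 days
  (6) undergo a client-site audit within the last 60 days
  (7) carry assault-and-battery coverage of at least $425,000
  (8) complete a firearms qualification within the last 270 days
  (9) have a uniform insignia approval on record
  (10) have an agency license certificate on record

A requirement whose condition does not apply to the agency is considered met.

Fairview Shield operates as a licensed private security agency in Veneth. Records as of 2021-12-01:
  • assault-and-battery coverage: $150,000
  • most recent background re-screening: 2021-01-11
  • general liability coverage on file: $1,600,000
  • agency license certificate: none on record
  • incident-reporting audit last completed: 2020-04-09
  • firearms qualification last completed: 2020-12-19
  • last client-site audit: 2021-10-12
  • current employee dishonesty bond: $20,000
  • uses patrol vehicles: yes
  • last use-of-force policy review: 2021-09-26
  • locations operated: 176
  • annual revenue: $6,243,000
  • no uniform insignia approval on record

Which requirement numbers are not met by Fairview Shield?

1, 2, 3, 4, 7, 8, 9, 10

1. general liability coverage $1,600,000 < $1,850,000 → not met
2. incident-reporting audit 601 days ago vs limit 540 → not met
3. condition 'uses patrol vehicles' holds; use-of-force policy review 66 days ago vs limit 60 → not met
4. employee dishonesty bond $20,000 < $35,000 → not met
5. background re-screening 324 days ago vs limit 365 → met
6. client-site audit 50 days ago vs limit 60 → met
7. assault-and-battery coverage $150,000 < $425,000 → not met
8. firearms qualification 347 days ago vs limit 270 → not met
9. uniform insignia approval absent → not met
10. agency license certificate absent → not met
Not met: 1, 2, 3, 4, 7, 8, 9, 10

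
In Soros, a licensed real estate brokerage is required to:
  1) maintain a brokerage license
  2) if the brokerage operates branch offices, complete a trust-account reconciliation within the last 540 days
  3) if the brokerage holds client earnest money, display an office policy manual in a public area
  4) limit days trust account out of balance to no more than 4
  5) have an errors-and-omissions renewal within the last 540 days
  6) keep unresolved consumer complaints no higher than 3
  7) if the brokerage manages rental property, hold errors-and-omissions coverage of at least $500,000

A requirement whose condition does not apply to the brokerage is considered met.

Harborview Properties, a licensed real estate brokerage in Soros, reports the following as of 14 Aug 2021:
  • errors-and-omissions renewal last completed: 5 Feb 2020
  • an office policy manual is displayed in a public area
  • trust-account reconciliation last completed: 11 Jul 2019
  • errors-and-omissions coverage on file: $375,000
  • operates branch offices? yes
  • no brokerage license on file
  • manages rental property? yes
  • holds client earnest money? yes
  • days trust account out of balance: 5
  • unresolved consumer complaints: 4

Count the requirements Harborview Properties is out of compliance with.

1. brokerage license absent → not met
2. condition 'operates branch offices' holds; trust-account reconciliation 765 days ago vs limit 540 → not met
3. condition 'holds client earnest money' holds; office policy manual present → met
4. days trust account out of balance 5 > 4 → not met
5. errors-and-omissions renewal 556 days ago vs limit 540 → not met
6. unresolved consumer complaints 4 > 3 → not met
7. condition 'manages rental property' holds; errors-and-omissions coverage $375,000 < $500,000 → not met
Not met: 6 of 7

6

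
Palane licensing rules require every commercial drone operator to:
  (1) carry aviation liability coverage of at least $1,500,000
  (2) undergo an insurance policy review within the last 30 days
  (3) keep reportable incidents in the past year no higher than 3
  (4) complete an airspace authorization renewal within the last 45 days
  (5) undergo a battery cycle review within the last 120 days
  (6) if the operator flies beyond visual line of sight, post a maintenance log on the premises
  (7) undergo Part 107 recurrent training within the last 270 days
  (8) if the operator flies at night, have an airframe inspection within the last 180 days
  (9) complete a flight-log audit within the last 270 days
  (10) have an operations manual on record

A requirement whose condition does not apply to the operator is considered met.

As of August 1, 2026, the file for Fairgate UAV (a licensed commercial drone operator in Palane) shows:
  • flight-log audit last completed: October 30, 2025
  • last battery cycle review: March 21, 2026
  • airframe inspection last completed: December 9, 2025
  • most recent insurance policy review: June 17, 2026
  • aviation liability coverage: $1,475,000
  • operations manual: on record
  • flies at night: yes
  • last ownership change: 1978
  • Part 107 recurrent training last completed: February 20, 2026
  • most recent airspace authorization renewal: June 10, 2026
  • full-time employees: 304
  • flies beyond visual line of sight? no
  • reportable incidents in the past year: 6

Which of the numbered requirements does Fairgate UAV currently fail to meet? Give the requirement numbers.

1, 2, 3, 4, 5, 8, 9

1. aviation liability coverage $1,475,000 < $1,500,000 → not met
2. insurance policy review 45 days ago vs limit 30 → not met
3. reportable incidents in the past year 6 > 3 → not met
4. airspace authorization renewal 52 days ago vs limit 45 → not met
5. battery cycle review 133 days ago vs limit 120 → not met
6. condition 'flies beyond visual line of sight' does not hold → requirement n/a → met
7. Part 107 recurrent training 162 days ago vs limit 270 → met
8. condition 'flies at night' holds; airframe inspection 235 days ago vs limit 180 → not met
9. flight-log audit 275 days ago vs limit 270 → not met
10. operations manual present → met
Not met: 1, 2, 3, 4, 5, 8, 9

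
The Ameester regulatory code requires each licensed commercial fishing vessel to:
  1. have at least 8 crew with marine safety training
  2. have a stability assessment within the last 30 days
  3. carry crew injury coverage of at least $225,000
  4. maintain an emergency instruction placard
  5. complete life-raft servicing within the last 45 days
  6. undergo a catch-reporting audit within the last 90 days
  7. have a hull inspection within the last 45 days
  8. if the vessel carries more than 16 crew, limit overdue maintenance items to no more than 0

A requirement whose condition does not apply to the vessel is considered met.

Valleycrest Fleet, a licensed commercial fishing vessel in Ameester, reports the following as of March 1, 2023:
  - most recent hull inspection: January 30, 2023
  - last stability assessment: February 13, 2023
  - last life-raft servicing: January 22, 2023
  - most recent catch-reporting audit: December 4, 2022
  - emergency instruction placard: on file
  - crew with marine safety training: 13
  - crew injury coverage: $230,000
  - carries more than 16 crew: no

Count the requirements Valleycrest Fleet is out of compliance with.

1. crew with marine safety training 13 ≥ 8 → met
2. stability assessment 16 days ago vs limit 30 → met
3. crew injury coverage $230,000 ≥ $225,000 → met
4. emergency instruction placard present → met
5. life-raft servicing 38 days ago vs limit 45 → met
6. catch-reporting audit 87 days ago vs limit 90 → met
7. hull inspection 30 days ago vs limit 45 → met
8. condition 'carries more than 16 crew' does not hold → requirement n/a → met
Not met: 0 of 8

0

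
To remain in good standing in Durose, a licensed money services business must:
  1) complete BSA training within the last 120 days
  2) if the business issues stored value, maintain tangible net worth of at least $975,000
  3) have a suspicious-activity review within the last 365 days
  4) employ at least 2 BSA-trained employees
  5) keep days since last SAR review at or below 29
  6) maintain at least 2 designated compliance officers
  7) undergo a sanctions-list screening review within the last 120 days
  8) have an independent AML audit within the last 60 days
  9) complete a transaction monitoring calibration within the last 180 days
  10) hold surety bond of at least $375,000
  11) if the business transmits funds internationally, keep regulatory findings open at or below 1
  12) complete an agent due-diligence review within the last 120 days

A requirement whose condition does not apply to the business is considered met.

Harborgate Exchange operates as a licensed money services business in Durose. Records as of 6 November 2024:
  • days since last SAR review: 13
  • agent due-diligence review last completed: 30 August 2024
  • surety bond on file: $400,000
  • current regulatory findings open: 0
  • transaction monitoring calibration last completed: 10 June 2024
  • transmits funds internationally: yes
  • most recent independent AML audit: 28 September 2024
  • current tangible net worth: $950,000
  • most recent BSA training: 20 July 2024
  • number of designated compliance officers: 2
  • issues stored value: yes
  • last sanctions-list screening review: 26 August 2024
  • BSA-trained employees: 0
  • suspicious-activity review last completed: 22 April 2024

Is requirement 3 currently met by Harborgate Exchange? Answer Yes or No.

3. suspicious-activity review 198 days ago vs limit 365 → met

Yes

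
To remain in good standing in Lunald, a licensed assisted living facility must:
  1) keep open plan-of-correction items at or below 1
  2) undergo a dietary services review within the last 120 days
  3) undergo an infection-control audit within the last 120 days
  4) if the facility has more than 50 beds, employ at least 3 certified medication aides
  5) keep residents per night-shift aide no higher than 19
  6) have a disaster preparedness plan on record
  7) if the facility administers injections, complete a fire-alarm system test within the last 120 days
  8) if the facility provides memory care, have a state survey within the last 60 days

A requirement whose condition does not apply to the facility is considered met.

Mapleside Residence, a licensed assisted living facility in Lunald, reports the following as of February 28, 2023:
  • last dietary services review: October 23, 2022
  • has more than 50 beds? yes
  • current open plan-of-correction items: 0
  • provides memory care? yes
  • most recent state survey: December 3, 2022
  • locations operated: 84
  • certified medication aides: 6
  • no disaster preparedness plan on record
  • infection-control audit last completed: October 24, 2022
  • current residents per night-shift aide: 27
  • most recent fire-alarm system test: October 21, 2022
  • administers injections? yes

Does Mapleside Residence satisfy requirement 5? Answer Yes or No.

No

5. residents per night-shift aide 27 > 19 → not met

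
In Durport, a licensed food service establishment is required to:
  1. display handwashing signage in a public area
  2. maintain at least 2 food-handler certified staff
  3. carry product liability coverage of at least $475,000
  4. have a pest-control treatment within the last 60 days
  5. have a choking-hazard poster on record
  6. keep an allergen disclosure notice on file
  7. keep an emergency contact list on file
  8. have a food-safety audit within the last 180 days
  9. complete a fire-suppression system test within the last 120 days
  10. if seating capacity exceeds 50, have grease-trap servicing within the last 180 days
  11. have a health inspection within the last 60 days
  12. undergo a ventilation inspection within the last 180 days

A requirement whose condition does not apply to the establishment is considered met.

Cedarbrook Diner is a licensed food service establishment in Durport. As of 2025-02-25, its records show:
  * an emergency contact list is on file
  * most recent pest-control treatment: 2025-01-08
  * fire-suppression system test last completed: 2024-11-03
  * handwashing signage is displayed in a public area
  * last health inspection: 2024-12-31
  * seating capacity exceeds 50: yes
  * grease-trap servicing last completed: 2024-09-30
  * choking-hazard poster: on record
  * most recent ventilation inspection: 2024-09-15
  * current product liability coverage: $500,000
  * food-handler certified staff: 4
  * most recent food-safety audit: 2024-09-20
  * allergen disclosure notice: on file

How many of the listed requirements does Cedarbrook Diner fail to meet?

1. handwashing signage present → met
2. food-handler certified staff 4 ≥ 2 → met
3. product liability coverage $500,000 ≥ $475,000 → met
4. pest-control treatment 48 days ago vs limit 60 → met
5. choking-hazard poster present → met
6. allergen disclosure notice present → met
7. emergency contact list present → met
8. food-safety audit 158 days ago vs limit 180 → met
9. fire-suppression system test 114 days ago vs limit 120 → met
10. condition 'seating capacity exceeds 50' holds; grease-trap servicing 148 days ago vs limit 180 → met
11. health inspection 56 days ago vs limit 60 → met
12. ventilation inspection 163 days ago vs limit 180 → met
Not met: 0 of 12

0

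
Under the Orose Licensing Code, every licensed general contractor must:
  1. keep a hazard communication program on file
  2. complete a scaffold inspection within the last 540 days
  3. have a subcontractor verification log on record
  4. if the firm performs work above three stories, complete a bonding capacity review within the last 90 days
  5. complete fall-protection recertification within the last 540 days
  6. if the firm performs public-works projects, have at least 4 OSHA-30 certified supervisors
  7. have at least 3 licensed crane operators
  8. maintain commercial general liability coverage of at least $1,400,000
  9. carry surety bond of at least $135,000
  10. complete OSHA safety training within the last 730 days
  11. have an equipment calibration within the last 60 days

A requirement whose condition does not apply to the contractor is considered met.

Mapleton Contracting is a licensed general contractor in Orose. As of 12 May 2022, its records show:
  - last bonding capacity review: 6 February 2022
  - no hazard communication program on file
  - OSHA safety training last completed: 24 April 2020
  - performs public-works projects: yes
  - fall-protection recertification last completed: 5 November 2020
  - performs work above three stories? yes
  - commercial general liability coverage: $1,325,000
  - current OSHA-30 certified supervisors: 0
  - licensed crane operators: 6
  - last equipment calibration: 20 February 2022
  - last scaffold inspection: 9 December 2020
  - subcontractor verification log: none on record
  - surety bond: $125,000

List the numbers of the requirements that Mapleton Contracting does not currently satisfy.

1. hazard communication program absent → not met
2. scaffold inspection 519 days ago vs limit 540 → met
3. subcontractor verification log absent → not met
4. condition 'performs work above three stories' holds; bonding capacity review 95 days ago vs limit 90 → not met
5. fall-protection recertification 553 days ago vs limit 540 → not met
6. condition 'performs public-works projects' holds; OSHA-30 certified supervisors 0 < 4 → not met
7. licensed crane operators 6 ≥ 3 → met
8. commercial general liability coverage $1,325,000 < $1,400,000 → not met
9. surety bond $125,000 < $135,000 → not met
10. OSHA safety training 748 days ago vs limit 730 → not met
11. equipment calibration 81 days ago vs limit 60 → not met
Not met: 1, 3, 4, 5, 6, 8, 9, 10, 11

1, 3, 4, 5, 6, 8, 9, 10, 11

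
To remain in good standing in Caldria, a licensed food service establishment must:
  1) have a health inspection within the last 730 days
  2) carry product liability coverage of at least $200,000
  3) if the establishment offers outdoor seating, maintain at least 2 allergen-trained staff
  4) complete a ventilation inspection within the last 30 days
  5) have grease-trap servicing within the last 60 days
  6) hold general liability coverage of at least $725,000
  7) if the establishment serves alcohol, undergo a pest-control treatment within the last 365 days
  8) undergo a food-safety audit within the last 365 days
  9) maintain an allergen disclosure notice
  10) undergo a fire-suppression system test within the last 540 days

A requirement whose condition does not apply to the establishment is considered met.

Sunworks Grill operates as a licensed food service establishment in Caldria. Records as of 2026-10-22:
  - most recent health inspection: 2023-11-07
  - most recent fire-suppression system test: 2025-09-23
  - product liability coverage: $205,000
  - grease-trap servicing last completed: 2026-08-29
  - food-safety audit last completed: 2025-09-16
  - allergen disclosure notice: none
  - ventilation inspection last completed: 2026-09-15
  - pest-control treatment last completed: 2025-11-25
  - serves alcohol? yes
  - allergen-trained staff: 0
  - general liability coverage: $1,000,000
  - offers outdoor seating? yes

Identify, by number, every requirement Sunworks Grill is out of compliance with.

1. health inspection 1080 days ago vs limit 730 → not met
2. product liability coverage $205,000 ≥ $200,000 → met
3. condition 'offers outdoor seating' holds; allergen-trained staff 0 < 2 → not met
4. ventilation inspection 37 days ago vs limit 30 → not met
5. grease-trap servicing 54 days ago vs limit 60 → met
6. general liability coverage $1,000,000 ≥ $725,000 → met
7. condition 'serves alcohol' holds; pest-control treatment 331 days ago vs limit 365 → met
8. food-safety audit 401 days ago vs limit 365 → not met
9. allergen disclosure notice absent → not met
10. fire-suppression system test 394 days ago vs limit 540 → met
Not met: 1, 3, 4, 8, 9

1, 3, 4, 8, 9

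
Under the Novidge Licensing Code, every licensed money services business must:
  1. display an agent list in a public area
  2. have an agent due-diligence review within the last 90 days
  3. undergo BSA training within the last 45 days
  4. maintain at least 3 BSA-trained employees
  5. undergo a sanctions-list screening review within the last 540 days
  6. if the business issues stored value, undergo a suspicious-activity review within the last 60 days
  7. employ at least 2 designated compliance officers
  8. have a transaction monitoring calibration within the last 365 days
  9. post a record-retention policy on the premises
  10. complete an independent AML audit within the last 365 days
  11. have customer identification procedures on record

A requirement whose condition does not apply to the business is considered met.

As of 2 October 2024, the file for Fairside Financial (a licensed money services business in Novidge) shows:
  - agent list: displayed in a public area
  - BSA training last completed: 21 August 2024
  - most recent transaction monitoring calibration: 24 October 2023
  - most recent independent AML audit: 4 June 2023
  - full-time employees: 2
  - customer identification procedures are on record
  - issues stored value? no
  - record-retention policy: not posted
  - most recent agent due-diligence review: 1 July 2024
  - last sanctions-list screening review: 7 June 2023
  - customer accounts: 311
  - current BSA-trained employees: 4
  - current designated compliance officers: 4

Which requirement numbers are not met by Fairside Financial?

1. agent list present → met
2. agent due-diligence review 93 days ago vs limit 90 → not met
3. BSA training 42 days ago vs limit 45 → met
4. BSA-trained employees 4 ≥ 3 → met
5. sanctions-list screening review 483 days ago vs limit 540 → met
6. condition 'issues stored value' does not hold → requirement n/a → met
7. designated compliance officers 4 ≥ 2 → met
8. transaction monitoring calibration 344 days ago vs limit 365 → met
9. record-retention policy absent → not met
10. independent AML audit 486 days ago vs limit 365 → not met
11. customer identification procedures present → met
Not met: 2, 9, 10

2, 9, 10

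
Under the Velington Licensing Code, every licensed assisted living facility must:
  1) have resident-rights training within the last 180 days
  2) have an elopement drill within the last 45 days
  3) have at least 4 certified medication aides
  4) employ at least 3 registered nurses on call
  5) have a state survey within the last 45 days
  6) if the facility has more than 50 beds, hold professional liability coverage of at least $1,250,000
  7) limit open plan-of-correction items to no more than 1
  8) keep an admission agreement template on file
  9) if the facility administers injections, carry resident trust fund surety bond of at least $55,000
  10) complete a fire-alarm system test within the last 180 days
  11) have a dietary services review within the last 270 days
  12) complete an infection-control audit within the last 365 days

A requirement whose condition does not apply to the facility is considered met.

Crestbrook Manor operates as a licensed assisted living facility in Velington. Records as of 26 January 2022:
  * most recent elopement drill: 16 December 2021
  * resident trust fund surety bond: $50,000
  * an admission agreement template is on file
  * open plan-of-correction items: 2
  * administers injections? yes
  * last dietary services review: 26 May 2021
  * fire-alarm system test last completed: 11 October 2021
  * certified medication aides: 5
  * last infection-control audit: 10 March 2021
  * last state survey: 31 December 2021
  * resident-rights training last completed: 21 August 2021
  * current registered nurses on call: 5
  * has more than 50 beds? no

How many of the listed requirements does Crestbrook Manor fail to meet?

1. resident-rights training 158 days ago vs limit 180 → met
2. elopement drill 41 days ago vs limit 45 → met
3. certified medication aides 5 ≥ 4 → met
4. registered nurses on call 5 ≥ 3 → met
5. state survey 26 days ago vs limit 45 → met
6. condition 'has more than 50 beds' does not hold → requirement n/a → met
7. open plan-of-correction items 2 > 1 → not met
8. admission agreement template present → met
9. condition 'administers injections' holds; resident trust fund surety bond $50,000 < $55,000 → not met
10. fire-alarm system test 107 days ago vs limit 180 → met
11. dietary services review 245 days ago vs limit 270 → met
12. infection-control audit 322 days ago vs limit 365 → met
Not met: 2 of 12

2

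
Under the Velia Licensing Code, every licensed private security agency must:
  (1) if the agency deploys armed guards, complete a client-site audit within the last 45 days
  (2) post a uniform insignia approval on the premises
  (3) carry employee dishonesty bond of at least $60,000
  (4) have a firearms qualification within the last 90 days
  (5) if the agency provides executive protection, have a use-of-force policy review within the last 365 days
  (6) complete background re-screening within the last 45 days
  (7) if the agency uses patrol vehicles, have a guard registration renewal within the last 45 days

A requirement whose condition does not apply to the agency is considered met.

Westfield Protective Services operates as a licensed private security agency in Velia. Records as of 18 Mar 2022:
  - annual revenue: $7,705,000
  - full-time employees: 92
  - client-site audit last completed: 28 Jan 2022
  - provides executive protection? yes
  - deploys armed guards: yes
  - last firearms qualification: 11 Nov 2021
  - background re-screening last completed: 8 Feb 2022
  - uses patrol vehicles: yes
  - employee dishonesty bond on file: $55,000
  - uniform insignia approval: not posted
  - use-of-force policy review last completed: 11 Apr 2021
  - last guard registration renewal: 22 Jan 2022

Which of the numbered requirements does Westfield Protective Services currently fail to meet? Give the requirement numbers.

1, 2, 3, 4, 7

1. condition 'deploys armed guards' holds; client-site audit 49 days ago vs limit 45 → not met
2. uniform insignia approval absent → not met
3. employee dishonesty bond $55,000 < $60,000 → not met
4. firearms qualification 127 days ago vs limit 90 → not met
5. condition 'provides executive protection' holds; use-of-force policy review 341 days ago vs limit 365 → met
6. background re-screening 38 days ago vs limit 45 → met
7. condition 'uses patrol vehicles' holds; guard registration renewal 55 days ago vs limit 45 → not met
Not met: 1, 2, 3, 4, 7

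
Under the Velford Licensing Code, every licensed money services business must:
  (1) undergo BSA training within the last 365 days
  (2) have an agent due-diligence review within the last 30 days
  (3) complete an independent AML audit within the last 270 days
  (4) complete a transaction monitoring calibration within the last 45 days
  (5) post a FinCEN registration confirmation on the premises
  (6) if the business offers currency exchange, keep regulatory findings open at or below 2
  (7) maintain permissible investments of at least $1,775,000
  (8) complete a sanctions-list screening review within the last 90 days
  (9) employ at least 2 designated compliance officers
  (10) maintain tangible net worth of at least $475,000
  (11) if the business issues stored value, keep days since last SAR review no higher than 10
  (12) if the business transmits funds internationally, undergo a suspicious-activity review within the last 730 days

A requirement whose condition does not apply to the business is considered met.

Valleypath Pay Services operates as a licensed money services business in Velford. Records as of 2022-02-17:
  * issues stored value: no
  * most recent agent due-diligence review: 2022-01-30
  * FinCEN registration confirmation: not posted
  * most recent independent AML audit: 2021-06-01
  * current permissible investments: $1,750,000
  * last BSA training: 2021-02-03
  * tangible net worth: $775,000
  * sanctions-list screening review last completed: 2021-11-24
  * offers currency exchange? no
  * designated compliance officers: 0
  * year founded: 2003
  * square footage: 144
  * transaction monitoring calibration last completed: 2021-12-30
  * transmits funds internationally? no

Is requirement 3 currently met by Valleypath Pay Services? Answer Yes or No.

Yes

3. independent AML audit 261 days ago vs limit 270 → met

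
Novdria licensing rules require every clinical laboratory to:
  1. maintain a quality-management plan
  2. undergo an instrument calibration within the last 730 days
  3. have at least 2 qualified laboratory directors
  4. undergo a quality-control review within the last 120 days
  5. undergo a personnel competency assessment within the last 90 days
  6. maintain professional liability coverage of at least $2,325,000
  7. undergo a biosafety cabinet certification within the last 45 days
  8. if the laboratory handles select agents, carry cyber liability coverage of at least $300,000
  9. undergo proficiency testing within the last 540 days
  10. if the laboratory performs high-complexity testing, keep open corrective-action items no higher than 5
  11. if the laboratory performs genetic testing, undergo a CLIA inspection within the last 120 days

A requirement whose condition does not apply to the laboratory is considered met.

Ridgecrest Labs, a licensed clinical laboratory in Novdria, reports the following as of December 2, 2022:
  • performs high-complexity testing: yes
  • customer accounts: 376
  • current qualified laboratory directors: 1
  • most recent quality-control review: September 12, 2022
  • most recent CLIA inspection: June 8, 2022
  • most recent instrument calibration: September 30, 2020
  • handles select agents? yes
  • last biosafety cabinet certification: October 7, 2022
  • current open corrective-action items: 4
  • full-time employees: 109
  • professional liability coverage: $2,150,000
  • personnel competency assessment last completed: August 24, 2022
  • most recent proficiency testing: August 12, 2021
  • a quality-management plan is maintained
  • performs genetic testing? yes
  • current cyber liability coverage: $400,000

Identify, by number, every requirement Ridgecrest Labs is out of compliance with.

1. quality-management plan present → met
2. instrument calibration 793 days ago vs limit 730 → not met
3. qualified laboratory directors 1 < 2 → not met
4. quality-control review 81 days ago vs limit 120 → met
5. personnel competency assessment 100 days ago vs limit 90 → not met
6. professional liability coverage $2,150,000 < $2,325,000 → not met
7. biosafety cabinet certification 56 days ago vs limit 45 → not met
8. condition 'handles select agents' holds; cyber liability coverage $400,000 ≥ $300,000 → met
9. proficiency testing 477 days ago vs limit 540 → met
10. condition 'performs high-complexity testing' holds; open corrective-action items 4 ≤ 5 → met
11. condition 'performs genetic testing' holds; CLIA inspection 177 days ago vs limit 120 → not met
Not met: 2, 3, 5, 6, 7, 11

2, 3, 5, 6, 7, 11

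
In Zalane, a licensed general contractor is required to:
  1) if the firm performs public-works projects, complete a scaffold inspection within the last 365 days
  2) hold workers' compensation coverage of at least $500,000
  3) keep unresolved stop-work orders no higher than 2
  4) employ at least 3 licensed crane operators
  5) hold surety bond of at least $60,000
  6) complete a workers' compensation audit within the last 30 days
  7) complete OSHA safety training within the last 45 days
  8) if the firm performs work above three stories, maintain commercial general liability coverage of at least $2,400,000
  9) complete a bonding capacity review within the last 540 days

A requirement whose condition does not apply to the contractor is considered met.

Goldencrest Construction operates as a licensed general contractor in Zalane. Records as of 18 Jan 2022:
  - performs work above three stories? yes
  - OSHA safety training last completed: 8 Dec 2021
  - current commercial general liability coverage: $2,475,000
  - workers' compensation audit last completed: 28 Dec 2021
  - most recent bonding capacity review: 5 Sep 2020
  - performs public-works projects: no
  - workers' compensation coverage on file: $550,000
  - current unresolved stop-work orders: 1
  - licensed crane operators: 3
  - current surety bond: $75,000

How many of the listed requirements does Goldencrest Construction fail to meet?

1. condition 'performs public-works projects' does not hold → requirement n/a → met
2. workers' compensation coverage $550,000 ≥ $500,000 → met
3. unresolved stop-work orders 1 ≤ 2 → met
4. licensed crane operators 3 ≥ 3 → met
5. surety bond $75,000 ≥ $60,000 → met
6. workers' compensation audit 21 days ago vs limit 30 → met
7. OSHA safety training 41 days ago vs limit 45 → met
8. condition 'performs work above three stories' holds; commercial general liability coverage $2,475,000 ≥ $2,400,000 → met
9. bonding capacity review 500 days ago vs limit 540 → met
Not met: 0 of 9

0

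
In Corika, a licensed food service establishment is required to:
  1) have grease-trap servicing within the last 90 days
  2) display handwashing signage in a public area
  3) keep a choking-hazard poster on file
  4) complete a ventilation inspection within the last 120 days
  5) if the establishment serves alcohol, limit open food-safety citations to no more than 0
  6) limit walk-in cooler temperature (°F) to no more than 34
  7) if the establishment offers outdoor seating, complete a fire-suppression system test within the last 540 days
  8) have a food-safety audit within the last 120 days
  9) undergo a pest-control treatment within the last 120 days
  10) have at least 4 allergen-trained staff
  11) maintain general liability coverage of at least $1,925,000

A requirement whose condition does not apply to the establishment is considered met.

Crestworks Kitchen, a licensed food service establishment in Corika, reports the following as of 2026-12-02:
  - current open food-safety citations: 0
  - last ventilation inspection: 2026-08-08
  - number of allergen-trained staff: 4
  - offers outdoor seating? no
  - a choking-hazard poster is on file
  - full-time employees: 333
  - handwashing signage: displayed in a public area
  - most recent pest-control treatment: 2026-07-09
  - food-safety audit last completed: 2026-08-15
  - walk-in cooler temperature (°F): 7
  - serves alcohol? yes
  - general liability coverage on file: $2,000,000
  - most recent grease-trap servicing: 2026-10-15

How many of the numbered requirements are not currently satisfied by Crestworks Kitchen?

1

1. grease-trap servicing 48 days ago vs limit 90 → met
2. handwashing signage present → met
3. choking-hazard poster present → met
4. ventilation inspection 116 days ago vs limit 120 → met
5. condition 'serves alcohol' holds; open food-safety citations 0 ≤ 0 → met
6. walk-in cooler temperature (°F) 7 ≤ 34 → met
7. condition 'offers outdoor seating' does not hold → requirement n/a → met
8. food-safety audit 109 days ago vs limit 120 → met
9. pest-control treatment 146 days ago vs limit 120 → not met
10. allergen-trained staff 4 ≥ 4 → met
11. general liability coverage $2,000,000 ≥ $1,925,000 → met
Not met: 1 of 11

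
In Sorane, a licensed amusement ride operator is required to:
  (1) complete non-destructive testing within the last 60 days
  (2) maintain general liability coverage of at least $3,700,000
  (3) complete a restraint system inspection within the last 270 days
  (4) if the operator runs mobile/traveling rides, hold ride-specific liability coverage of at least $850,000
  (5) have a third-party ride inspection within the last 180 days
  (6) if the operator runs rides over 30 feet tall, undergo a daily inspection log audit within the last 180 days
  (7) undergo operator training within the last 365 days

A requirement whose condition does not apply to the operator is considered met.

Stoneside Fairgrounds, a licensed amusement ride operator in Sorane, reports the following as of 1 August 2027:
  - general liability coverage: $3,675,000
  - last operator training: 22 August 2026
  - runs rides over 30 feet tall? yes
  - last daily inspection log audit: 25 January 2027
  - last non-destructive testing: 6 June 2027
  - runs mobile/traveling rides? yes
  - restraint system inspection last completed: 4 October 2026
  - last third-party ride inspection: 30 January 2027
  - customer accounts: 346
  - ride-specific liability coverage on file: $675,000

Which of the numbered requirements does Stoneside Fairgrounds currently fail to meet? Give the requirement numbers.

1. non-destructive testing 56 days ago vs limit 60 → met
2. general liability coverage $3,675,000 < $3,700,000 → not met
3. restraint system inspection 301 days ago vs limit 270 → not met
4. condition 'runs mobile/traveling rides' holds; ride-specific liability coverage $675,000 < $850,000 → not met
5. third-party ride inspection 183 days ago vs limit 180 → not met
6. condition 'runs rides over 30 feet tall' holds; daily inspection log audit 188 days ago vs limit 180 → not met
7. operator training 344 days ago vs limit 365 → met
Not met: 2, 3, 4, 5, 6

2, 3, 4, 5, 6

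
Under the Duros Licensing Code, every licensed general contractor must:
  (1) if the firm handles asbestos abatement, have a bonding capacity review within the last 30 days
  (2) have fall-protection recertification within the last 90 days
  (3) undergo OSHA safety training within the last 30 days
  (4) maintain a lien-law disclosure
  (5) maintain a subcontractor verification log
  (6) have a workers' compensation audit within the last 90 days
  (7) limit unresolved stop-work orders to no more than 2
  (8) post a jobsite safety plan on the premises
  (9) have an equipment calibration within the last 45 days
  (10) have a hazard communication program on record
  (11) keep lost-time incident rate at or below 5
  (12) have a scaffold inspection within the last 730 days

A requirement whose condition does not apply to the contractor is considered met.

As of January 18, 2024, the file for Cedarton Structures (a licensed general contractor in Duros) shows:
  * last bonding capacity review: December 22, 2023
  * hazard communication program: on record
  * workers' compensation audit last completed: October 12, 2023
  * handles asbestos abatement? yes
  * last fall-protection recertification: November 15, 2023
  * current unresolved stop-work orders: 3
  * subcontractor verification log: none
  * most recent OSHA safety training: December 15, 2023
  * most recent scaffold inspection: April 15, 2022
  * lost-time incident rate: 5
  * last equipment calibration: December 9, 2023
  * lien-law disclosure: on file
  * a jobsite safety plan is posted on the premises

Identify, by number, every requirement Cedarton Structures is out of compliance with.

1. condition 'handles asbestos abatement' holds; bonding capacity review 27 days ago vs limit 30 → met
2. fall-protection recertification 64 days ago vs limit 90 → met
3. OSHA safety training 34 days ago vs limit 30 → not met
4. lien-law disclosure present → met
5. subcontractor verification log absent → not met
6. workers' compensation audit 98 days ago vs limit 90 → not met
7. unresolved stop-work orders 3 > 2 → not met
8. jobsite safety plan present → met
9. equipment calibration 40 days ago vs limit 45 → met
10. hazard communication program present → met
11. lost-time incident rate 5 ≤ 5 → met
12. scaffold inspection 643 days ago vs limit 730 → met
Not met: 3, 5, 6, 7

3, 5, 6, 7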